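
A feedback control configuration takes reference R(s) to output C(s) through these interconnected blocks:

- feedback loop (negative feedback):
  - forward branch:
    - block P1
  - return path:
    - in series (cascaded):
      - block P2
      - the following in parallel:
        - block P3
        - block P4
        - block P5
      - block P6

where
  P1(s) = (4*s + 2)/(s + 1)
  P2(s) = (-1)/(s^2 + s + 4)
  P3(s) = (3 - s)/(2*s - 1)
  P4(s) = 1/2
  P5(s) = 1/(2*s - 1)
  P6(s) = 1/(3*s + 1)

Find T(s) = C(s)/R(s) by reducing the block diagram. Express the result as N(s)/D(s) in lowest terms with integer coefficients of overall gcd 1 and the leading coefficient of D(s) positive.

Reducing step by step:

Step 1 - parallel reduction of P3, P4, P5, giving 7/(4*s - 2)
Step 2 - cascade P2, (P3+P4+P5), P6, giving (-7)/(12*s^4 + 10*s^3 + 44*s^2 - 10*s - 8)
Step 3 - close the feedback loop around P1, (P2*(P3+P4+P5)*P6); the result is T(s) itself (integer coefficients, no common factor, positive leading denominator coefficient)

Answer: (24*s^5 + 32*s^4 + 98*s^3 + 24*s^2 - 26*s - 8)/(6*s^5 + 11*s^4 + 27*s^3 + 17*s^2 - 23*s - 11)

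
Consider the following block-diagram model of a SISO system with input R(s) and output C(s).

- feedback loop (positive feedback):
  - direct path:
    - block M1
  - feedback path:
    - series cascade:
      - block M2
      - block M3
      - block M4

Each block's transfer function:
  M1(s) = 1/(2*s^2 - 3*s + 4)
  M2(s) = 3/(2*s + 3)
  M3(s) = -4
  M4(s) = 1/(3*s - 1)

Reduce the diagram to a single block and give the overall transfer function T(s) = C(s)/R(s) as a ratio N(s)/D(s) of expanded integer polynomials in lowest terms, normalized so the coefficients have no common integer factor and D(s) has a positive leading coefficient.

Answer: (6*s^2 + 7*s - 3)/(12*s^4 - 4*s^3 - 3*s^2 + 37*s)

Working:
1. multiply M2, M3, M4 (series), giving (-12)/(6*s^2 + 7*s - 3)
2. close the feedback loop around M1, (M2*M3*M4) - this is the overall T(s), already in the required normalized form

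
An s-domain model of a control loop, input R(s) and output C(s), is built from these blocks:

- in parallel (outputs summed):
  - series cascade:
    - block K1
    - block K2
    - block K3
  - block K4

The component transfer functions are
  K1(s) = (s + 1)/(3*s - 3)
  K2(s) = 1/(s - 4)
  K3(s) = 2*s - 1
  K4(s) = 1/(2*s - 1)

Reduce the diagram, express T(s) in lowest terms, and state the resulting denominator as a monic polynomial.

Step 1: cascade K1, K2, K3 = (2*s^2 + s - 1)/(3*s^2 - 15*s + 12)
Step 2: reduce the parallel group (K1*K2*K3), K4 = (4*s^3 + 3*s^2 - 18*s + 13)/(6*s^3 - 33*s^2 + 39*s - 12)
That last expression is T(s), already simplified. Scaling its denominator by 1/6 (the reciprocal of the leading coefficient) yields the monic denominator.

Final answer: s^3 - 11*s^2/2 + 13*s/2 - 2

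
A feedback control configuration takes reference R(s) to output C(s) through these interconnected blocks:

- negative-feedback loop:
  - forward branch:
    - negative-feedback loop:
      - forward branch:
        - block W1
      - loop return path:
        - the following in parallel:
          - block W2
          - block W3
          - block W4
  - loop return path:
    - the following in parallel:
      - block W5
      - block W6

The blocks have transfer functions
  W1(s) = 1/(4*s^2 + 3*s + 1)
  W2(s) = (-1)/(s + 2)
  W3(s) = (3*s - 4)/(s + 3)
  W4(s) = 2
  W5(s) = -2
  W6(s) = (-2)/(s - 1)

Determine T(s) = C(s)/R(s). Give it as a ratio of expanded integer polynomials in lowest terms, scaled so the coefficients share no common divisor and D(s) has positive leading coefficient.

First reduce the diagram to T(s).

Step 1 - parallel reduction of W2, W3, W4 -> (5*s^2 + 11*s + 1)/(s^2 + 5*s + 6)
Step 2 - reduce the feedback loop with forward W1 and return (W2+W3+W4) -> (s^2 + 5*s + 6)/(4*s^4 + 23*s^3 + 45*s^2 + 34*s + 7)
Step 3 - sum the parallel branches W5, W6 -> (-2*s)/(s - 1)
Step 4 - reduce the feedback loop with forward [W1/(1+W1*(W2+W3+W4))] and return (W5+W6), giving the overall T(s)

Answer: (s^3 + 4*s^2 + s - 6)/(4*s^5 + 19*s^4 + 20*s^3 - 21*s^2 - 39*s - 7)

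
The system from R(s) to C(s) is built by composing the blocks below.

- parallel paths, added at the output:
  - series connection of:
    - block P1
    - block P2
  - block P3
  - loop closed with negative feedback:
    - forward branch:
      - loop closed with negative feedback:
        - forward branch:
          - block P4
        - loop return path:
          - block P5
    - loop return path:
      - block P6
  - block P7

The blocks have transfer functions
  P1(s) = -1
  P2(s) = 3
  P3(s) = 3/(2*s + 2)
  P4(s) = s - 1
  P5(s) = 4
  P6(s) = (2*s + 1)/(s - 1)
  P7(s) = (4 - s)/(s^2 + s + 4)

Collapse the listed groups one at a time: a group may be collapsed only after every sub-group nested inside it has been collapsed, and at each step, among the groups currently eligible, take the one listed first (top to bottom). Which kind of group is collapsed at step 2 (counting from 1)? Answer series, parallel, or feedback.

The answer is feedback.

Reasoning:
(1) multiply P1, P2 (series)
(2) feedback reduction of P4, P5
(3) reduce the feedback loop with forward [P4/(1+P4*P5)] and return P6
(4) reduce the parallel group (P1*P2), P3, [[P4/(1+P4*P5)]/(1+[P4/(1+P4*P5)]*P6)], P7
At step 2 the group reduced is feedback.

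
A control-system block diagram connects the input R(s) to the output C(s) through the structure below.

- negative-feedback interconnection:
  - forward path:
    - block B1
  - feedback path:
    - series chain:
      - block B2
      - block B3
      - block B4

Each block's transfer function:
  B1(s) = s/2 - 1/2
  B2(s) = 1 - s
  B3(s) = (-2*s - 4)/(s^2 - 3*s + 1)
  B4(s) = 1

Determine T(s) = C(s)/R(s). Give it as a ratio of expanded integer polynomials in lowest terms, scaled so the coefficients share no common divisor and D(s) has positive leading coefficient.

Step 1 - series reduction of B2, B3, B4 -> (2*s^2 + 2*s - 4)/(s^2 - 3*s + 1)
Step 2 - close the feedback loop around B1, (B2*B3*B4): this yields T(s), and no further normalization is needed

Therefore the answer is (s^3 - 4*s^2 + 4*s - 1)/(2*s^3 + 2*s^2 - 12*s + 6).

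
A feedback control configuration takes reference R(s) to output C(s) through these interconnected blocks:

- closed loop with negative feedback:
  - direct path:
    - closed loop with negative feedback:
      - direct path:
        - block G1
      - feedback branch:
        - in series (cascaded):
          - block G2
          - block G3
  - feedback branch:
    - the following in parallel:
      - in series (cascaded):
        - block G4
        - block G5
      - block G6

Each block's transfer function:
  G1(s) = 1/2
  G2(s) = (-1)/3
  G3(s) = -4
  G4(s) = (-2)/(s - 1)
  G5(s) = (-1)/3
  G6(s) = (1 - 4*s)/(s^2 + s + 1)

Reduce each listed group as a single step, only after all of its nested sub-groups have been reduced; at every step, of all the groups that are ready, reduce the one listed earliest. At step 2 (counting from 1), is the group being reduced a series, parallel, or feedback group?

Step 1: combine G2, G3 in series
Step 2: reduce the feedback loop with forward G1 and return (G2*G3)
Step 3: reduce the series chain G4, G5
Step 4: sum the parallel branches (G4*G5), G6
Step 5: close the feedback loop around [G1/(1+G1*(G2*G3))], ((G4*G5)+G6)
Step 2: feedback.

Final answer: feedback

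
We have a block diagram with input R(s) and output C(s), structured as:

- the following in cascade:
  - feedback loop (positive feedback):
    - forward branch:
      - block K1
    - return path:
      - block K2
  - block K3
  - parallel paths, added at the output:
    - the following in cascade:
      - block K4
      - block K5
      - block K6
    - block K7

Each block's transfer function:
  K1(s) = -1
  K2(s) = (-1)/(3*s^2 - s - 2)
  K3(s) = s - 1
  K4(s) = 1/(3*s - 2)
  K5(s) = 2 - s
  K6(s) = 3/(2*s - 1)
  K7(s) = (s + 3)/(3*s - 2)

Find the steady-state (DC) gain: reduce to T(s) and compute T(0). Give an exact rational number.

Step 1: feedback reduction of K1, K2: (-3*s^2 + s + 2)/(3*s^2 - s - 3)
Step 2: series reduction of K4, K5, K6: (6 - 3*s)/(6*s^2 - 7*s + 2)
Step 3: reduce the parallel group (K4*K5*K6), K7: (2*s^2 + 2*s + 3)/(6*s^2 - 7*s + 2)
Step 4: multiply [K1/(1-K1*K2)], K3, ((K4*K5*K6)+K7) (series): (-6*s^5 + 2*s^4 + s^3 + 10*s^2 - s - 6)/(18*s^4 - 27*s^3 - 5*s^2 + 19*s - 6)
Step 4 gives the overall T(s). Then T(0) = -6/(-6) = 1.

Answer: 1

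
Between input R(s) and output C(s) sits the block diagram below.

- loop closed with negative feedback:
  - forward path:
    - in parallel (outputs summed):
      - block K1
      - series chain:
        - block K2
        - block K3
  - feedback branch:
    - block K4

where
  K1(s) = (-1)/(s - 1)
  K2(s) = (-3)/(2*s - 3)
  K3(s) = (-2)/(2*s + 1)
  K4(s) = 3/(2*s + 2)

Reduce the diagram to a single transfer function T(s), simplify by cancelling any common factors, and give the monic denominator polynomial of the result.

1. multiply K2, K3 (series) -> 6/(4*s^2 - 4*s - 3)
2. sum the parallel branches K1, (K2*K3) -> (-4*s^2 + 10*s - 3)/(4*s^3 - 8*s^2 + s + 3)
3. apply the feedback formula to (K1+(K2*K3)), K4 -> (-8*s^3 + 12*s^2 + 14*s - 6)/(8*s^4 - 8*s^3 - 26*s^2 + 38*s - 3)
That last expression is T(s), already simplified. Scaling its denominator by 1/8 (the reciprocal of the leading coefficient) yields the monic denominator.

Hence the answer: s^4 - s^3 - 13*s^2/4 + 19*s/4 - 3/8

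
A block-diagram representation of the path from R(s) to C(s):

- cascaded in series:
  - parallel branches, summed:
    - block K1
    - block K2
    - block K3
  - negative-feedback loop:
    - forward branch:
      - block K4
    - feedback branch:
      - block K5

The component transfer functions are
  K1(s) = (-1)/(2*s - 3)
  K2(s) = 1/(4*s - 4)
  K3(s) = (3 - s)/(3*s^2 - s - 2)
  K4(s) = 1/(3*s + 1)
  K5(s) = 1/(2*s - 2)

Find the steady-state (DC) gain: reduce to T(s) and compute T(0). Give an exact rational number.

First reduce the diagram to T(s).

Step 1. reduce the parallel group K1, K2, K3 = (-14*s^2 + 35*s - 34)/(24*s^3 - 44*s^2 - 4*s + 24)
Step 2. close the feedback loop around K4, K5 = (2*s - 2)/(6*s^2 - 4*s - 1)
Step 3. reduce the series chain (K1+K2+K3), [K4/(1+K4*K5)] = (-14*s^2 + 35*s - 34)/(72*s^4 - 108*s^3 - 44*s^2 + 58*s + 12)
Step 3 gives the overall T(s). Then T(0) = -34/12 = -17/6.

Answer: -17/6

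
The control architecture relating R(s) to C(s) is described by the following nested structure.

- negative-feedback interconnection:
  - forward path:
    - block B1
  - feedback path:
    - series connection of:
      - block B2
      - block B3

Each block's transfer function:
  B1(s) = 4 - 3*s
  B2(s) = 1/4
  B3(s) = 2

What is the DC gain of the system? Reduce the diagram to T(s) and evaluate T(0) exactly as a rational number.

Step 1. reduce the series chain B2, B3 gives 1/2
Step 2. collapse the loop (B1 forward, (B2*B3) return) gives (6*s - 8)/(3*s - 6)
DC gain: substitute s = 0 into T(s) from step 2: T(0) = -8/(-6) = 4/3.

Answer: 4/3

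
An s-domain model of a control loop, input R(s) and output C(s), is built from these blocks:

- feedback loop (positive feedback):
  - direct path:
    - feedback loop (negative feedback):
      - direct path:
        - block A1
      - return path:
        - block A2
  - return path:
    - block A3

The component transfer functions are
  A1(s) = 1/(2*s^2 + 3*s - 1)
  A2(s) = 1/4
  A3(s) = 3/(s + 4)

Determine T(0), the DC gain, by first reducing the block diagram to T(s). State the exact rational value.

(1) apply the feedback formula to A1, A2 = 4/(8*s^2 + 12*s - 3)
(2) collapse the loop ([A1/(1+A1*A2)] forward, A3 return) = (4*s + 16)/(8*s^3 + 44*s^2 + 45*s - 24)
Step 2 gives the overall T(s). Then T(0) = 16/(-24) = -2/3.

Hence the answer: -2/3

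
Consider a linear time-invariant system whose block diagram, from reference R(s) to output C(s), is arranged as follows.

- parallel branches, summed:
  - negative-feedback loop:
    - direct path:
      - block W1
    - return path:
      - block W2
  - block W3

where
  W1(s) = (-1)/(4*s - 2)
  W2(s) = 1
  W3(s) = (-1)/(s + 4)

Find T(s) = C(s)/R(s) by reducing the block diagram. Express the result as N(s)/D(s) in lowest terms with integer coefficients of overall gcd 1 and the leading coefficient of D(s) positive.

Answer: (-5*s - 1)/(4*s^2 + 13*s - 12)

Working:
Step 1: feedback reduction of W1, W2; result (-1)/(4*s - 3)
Step 2: parallel reduction of [W1/(1+W1*W2)], W3: this yields T(s), and no further normalization is needed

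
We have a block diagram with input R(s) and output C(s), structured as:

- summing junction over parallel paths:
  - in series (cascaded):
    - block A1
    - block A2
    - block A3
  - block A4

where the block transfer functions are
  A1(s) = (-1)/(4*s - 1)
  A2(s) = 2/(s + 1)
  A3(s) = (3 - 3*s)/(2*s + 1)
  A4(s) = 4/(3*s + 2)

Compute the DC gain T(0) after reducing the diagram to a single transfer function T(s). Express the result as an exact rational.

[1] cascade A1, A2, A3 -> (6*s - 6)/(8*s^3 + 10*s^2 + s - 1)
[2] parallel reduction of (A1*A2*A3), A4 -> (32*s^3 + 58*s^2 - 2*s - 16)/(24*s^4 + 46*s^3 + 23*s^2 - s - 2)
DC gain: substitute s = 0 into T(s) from step 2: T(0) = -16/(-2) = 8.

Hence the answer: 8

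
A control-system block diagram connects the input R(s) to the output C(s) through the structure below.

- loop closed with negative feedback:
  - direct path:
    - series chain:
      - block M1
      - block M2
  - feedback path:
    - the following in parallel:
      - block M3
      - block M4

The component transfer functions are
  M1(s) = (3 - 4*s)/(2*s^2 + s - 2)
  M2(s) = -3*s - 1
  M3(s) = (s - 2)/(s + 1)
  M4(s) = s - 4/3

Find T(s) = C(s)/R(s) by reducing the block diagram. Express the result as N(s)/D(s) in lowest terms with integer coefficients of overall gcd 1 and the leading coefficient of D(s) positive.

(1) cascade M1, M2; result (12*s^2 - 5*s - 3)/(2*s^2 + s - 2)
(2) add M3, M4 (parallel); result (3*s^2 + 2*s - 10)/(3*s + 3)
(3) collapse the loop ((M1*M2) forward, (M3+M4) return); the result is T(s) itself (integer coefficients, no common factor, positive leading denominator coefficient)

Final answer: (36*s^3 + 21*s^2 - 24*s - 9)/(36*s^4 + 15*s^3 - 130*s^2 + 41*s + 24)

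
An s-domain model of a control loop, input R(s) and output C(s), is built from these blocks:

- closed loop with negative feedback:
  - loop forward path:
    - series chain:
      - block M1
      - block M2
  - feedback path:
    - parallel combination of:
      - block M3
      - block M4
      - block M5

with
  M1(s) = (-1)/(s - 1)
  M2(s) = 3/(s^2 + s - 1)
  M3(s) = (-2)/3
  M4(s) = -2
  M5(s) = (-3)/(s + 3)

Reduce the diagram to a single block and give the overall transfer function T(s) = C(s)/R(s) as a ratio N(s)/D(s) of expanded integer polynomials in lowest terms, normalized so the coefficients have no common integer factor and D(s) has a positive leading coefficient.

Answer: (-3*s - 9)/(s^4 + 3*s^3 - 2*s^2 + 3*s + 36)

Working:
[1] multiply M1, M2 (series) gives (-3)/(s^3 - 2*s + 1)
[2] reduce the parallel group M3, M4, M5 gives (-8*s - 33)/(3*s + 9)
[3] collapse the loop ((M1*M2) forward, (M3+M4+M5) return) - this is the overall T(s), already in the required normalized form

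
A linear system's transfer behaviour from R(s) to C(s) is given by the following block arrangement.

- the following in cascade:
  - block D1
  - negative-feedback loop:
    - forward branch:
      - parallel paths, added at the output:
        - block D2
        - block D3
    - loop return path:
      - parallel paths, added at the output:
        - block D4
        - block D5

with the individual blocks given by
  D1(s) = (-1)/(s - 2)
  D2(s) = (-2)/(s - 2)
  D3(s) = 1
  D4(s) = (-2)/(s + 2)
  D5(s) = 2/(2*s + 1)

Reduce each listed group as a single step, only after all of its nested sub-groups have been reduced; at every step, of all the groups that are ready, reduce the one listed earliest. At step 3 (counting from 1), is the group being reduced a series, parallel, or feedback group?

Step 1 - sum the parallel branches D2, D3
Step 2 - sum the parallel branches D4, D5
Step 3 - feedback reduction of (D2+D3), (D4+D5)
Step 4 - cascade D1, [(D2+D3)/(1+(D2+D3)*(D4+D5))]
So the answer for step 3 is feedback.

Answer: feedback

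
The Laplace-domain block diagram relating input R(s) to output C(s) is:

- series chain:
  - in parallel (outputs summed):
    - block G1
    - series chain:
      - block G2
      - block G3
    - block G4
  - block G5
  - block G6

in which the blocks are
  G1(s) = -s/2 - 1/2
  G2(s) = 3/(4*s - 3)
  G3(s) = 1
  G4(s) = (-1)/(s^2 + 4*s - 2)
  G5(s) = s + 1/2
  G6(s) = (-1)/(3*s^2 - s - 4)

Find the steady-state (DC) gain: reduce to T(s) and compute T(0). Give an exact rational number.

First reduce the diagram to T(s).

1. multiply G2, G3 (series) = 3/(4*s - 3)
2. parallel reduction of G1, (G2*G3), G4 = (-4*s^4 - 17*s^3 + 13*s^2 + 30*s - 12)/(8*s^3 + 26*s^2 - 40*s + 12)
3. series reduction of (G1+(G2*G3)+G4), G5, G6 = (8*s^5 + 38*s^4 - 9*s^3 - 73*s^2 - 6*s + 12)/(48*s^5 + 140*s^4 - 356*s^3 - 56*s^2 + 296*s - 96)
That last expression is T(s); at s = 0 only the constant terms survive, so T(0) = 12/(-96) = -1/8.

Answer: -1/8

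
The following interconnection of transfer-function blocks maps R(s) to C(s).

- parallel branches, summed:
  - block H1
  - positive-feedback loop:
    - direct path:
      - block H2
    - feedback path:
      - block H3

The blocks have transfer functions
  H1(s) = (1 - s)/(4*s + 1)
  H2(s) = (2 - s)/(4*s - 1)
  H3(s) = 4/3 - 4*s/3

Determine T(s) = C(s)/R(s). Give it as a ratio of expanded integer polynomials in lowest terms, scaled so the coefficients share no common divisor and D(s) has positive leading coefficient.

[1] apply the feedback formula to H2, H3, giving (3*s - 6)/(4*s^2 - 24*s + 11)
[2] sum the parallel branches H1, [H2/(1-H2*H3)] - this is the overall T(s), already in the required normalized form

Final answer: (-4*s^3 + 40*s^2 - 56*s + 5)/(16*s^3 - 92*s^2 + 20*s + 11)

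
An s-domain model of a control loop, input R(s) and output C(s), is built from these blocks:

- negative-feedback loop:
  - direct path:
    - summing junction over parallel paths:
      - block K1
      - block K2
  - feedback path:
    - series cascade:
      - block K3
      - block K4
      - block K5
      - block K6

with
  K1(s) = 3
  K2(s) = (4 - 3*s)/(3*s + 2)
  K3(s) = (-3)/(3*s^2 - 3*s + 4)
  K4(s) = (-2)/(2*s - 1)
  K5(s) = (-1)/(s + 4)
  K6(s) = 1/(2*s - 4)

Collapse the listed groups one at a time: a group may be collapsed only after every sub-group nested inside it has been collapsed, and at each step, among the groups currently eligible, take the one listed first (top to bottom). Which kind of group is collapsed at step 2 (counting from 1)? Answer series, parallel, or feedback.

Step 1. add K1, K2 (parallel)
Step 2. multiply K3, K4, K5, K6 (series)
Step 3. collapse the loop ((K1+K2) forward, (K3*K4*K5*K6) return)
So the answer for step 2 is series.

Final answer: series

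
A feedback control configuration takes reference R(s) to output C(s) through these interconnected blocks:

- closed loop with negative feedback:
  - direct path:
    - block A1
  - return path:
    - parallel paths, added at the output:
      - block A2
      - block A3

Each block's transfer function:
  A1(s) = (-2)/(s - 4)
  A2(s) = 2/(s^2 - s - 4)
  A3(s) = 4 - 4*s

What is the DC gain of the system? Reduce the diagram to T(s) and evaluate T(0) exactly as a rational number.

[1] reduce the parallel group A2, A3 = (-4*s^3 + 8*s^2 + 12*s - 14)/(s^2 - s - 4)
[2] feedback reduction of A1, (A2+A3) = (-2*s^2 + 2*s + 8)/(9*s^3 - 21*s^2 - 24*s + 44)
DC gain: substitute s = 0 into T(s) from step 2: T(0) = 8/44 = 2/11.

Therefore the answer is 2/11.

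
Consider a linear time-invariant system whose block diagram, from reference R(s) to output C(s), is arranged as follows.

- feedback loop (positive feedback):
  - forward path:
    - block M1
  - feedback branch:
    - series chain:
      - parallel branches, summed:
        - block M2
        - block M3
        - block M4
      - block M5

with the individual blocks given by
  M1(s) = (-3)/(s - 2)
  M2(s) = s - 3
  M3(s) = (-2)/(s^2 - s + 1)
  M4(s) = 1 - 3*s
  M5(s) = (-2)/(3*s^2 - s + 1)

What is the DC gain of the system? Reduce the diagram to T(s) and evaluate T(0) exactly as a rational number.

Step 1 - combine M2, M3, M4 in parallel -> (-2*s^3 - 4)/(s^2 - s + 1)
Step 2 - cascade (M2+M3+M4), M5 -> (4*s^3 + 8)/(3*s^4 - 4*s^3 + 5*s^2 - 2*s + 1)
Step 3 - collapse the loop (M1 forward, ((M2+M3+M4)*M5) return) -> (-9*s^4 + 12*s^3 - 15*s^2 + 6*s - 3)/(3*s^5 - 10*s^4 + 25*s^3 - 12*s^2 + 5*s + 22)
That last expression is T(s); at s = 0 only the constant terms survive, so T(0) = -3/22.

Therefore the answer is -3/22.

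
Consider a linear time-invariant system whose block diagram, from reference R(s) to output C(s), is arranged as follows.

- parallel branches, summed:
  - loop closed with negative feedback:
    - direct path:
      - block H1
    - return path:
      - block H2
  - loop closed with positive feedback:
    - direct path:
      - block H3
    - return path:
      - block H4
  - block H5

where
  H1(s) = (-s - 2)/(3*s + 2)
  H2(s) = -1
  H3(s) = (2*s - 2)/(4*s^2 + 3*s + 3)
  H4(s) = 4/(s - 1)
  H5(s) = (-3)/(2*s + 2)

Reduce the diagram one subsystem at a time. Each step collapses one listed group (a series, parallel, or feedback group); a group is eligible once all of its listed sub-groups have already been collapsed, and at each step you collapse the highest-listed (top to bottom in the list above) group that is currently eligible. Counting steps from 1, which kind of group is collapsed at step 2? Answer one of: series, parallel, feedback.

1. feedback reduction of H1, H2
2. apply the feedback formula to H3, H4
3. sum the parallel branches [H1/(1+H1*H2)], [H3/(1-H3*H4)], H5
At step 2 the group reduced is feedback.

Hence the answer: feedback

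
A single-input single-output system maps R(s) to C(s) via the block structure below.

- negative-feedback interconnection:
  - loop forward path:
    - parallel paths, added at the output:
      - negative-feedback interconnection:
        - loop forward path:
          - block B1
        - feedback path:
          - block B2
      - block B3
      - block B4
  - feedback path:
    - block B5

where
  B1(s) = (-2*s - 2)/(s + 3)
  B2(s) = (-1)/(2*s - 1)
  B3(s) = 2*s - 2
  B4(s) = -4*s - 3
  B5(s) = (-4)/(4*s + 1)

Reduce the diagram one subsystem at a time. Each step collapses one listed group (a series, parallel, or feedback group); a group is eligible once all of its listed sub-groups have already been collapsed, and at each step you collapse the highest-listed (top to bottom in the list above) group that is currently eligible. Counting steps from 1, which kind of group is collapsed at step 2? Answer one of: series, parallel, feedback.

Answer: parallel

Working:
[1] feedback reduction of B1, B2
[2] combine [B1/(1+B1*B2)], B3, B4 in parallel
[3] collapse the loop (([B1/(1+B1*B2)]+B3+B4) forward, B5 return)
So the answer for step 2 is parallel.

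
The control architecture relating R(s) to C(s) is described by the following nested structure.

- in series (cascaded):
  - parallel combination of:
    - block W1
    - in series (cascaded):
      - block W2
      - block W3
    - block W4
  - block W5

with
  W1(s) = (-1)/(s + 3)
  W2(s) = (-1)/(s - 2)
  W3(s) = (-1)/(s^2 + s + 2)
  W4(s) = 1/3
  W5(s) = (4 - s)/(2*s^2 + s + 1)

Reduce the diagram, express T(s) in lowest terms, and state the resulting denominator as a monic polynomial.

The answer is s^6 + 5*s^5/2 - 3*s^4/2 - 9*s^3/2 - 31*s^2/2 - 8*s - 6.

Reasoning:
1. multiply W2, W3 (series), giving 1/(s^3 - s^2 - 4)
2. reduce the parallel group W1, (W2*W3), W4, giving (s^4 - s^3 - s + 9)/(3*s^4 + 6*s^3 - 9*s^2 - 12*s - 36)
3. multiply (W1+(W2*W3)+W4), W5 (series), giving (-s^5 + 5*s^4 - 4*s^3 + s^2 - 13*s + 36)/(6*s^6 + 15*s^5 - 9*s^4 - 27*s^3 - 93*s^2 - 48*s - 36)
Step 3 gives the fully reduced T(s), with no common factor left to cancel. The denominator's leading coefficient is 6, so divide each of its coefficients by 6 to get the monic form.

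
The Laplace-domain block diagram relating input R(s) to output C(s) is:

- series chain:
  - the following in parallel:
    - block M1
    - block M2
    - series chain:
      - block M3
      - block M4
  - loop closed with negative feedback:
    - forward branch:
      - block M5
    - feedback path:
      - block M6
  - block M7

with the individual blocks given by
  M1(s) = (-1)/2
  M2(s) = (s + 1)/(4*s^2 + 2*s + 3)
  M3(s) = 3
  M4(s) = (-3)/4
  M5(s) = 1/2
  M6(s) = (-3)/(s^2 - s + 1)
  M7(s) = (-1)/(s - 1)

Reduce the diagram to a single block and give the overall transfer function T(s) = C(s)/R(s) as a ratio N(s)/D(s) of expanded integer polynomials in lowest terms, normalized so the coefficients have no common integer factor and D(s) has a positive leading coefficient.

Step 1: combine M3, M4 in series gives (-9)/4
Step 2: parallel reduction of M1, M2, (M3*M4) gives (-44*s^2 - 18*s - 29)/(16*s^2 + 8*s + 12)
Step 3: apply the feedback formula to M5, M6 gives (s^2 - s + 1)/(2*s^2 - 2*s - 1)
Step 4: cascade (M1+M2+(M3*M4)), [M5/(1+M5*M6)], M7, giving the overall T(s)

Therefore the answer is (44*s^4 - 26*s^3 + 55*s^2 - 11*s + 29)/(32*s^5 - 48*s^4 + 8*s^3 - 24*s^2 + 20*s + 12).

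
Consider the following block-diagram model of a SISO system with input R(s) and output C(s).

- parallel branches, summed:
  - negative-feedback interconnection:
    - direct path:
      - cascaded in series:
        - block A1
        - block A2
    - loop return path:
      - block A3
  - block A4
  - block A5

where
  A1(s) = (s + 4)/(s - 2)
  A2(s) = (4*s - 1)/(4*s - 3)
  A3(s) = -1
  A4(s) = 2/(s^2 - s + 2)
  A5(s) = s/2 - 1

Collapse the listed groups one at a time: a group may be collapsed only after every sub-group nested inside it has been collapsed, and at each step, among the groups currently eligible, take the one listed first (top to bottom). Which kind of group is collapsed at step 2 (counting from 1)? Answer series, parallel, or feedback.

Step 1 - combine A1, A2 in series
Step 2 - feedback reduction of (A1*A2), A3
Step 3 - sum the parallel branches [(A1*A2)/(1+(A1*A2)*A3)], A4, A5
The group at step 2 is a feedback group.

Answer: feedback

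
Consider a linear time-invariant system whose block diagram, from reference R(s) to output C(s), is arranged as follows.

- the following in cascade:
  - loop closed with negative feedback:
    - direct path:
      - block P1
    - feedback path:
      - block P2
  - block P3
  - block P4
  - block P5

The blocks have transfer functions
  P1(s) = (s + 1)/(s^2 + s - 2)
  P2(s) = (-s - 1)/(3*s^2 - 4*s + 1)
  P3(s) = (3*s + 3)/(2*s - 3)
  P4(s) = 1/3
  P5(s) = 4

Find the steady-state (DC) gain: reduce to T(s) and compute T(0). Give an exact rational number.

Step 1. apply the feedback formula to P1, P2, giving (3*s^3 - s^2 - 3*s + 1)/(3*s^4 - s^3 - 10*s^2 + 7*s - 3)
Step 2. cascade [P1/(1+P1*P2)], P3, P4, P5, giving (12*s^4 + 8*s^3 - 16*s^2 - 8*s + 4)/(6*s^5 - 11*s^4 - 17*s^3 + 44*s^2 - 27*s + 9)
Step 2 gives the overall T(s). Then T(0) = 4/9.

Final answer: 4/9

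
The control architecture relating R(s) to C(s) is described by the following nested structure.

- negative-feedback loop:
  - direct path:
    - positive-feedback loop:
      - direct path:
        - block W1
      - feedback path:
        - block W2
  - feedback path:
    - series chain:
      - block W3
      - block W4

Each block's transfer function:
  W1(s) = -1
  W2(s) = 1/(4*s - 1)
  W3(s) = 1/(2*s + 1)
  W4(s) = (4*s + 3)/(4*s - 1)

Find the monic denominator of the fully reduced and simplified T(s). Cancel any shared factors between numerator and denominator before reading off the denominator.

Step 1 - reduce the feedback loop with forward W1 and return W2, giving (1 - 4*s)/(4*s)
Step 2 - reduce the series chain W3, W4, giving (4*s + 3)/(8*s^2 + 2*s - 1)
Step 3 - close the feedback loop around [W1/(1-W1*W2)], (W3*W4), giving (-8*s^2 - 2*s + 1)/(8*s^2 - 3)
The result of step 3 is T(s) in lowest terms. Its denominator has leading coefficient 8; dividing the denominator through by 8 makes it monic.

Therefore the answer is s^2 - 3/8.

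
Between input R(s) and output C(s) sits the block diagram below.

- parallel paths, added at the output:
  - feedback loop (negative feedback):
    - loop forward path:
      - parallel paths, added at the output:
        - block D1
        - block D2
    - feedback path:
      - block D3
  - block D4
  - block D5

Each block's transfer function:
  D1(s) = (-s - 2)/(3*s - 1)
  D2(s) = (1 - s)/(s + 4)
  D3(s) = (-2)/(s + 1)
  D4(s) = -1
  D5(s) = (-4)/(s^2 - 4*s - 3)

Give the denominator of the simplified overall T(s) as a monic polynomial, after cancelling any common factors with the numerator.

(1) parallel reduction of D1, D2; result (-4*s^2 - 2*s - 9)/(3*s^2 + 11*s - 4)
(2) collapse the loop ((D1+D2) forward, D3 return); result (-4*s^3 - 6*s^2 - 11*s - 9)/(3*s^3 + 22*s^2 + 11*s + 14)
(3) sum the parallel branches [(D1+D2)/(1+(D1+D2)*D3)], D4, D5; result (-7*s^5 + 99*s^3 + 61*s^2 + 114*s + 13)/(3*s^5 + 10*s^4 - 86*s^3 - 96*s^2 - 89*s - 42)
Step 3 gives the fully reduced T(s), with no common factor left to cancel. The denominator's leading coefficient is 3, so divide each of its coefficients by 3 to get the monic form.

Answer: s^5 + 10*s^4/3 - 86*s^3/3 - 32*s^2 - 89*s/3 - 14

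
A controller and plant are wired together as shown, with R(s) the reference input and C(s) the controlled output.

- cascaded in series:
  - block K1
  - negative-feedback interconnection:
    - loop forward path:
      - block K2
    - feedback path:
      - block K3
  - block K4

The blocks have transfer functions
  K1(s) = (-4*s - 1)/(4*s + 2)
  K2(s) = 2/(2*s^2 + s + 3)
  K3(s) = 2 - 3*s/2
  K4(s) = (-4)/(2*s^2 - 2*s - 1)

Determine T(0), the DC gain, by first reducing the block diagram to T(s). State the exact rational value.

1. close the feedback loop around K2, K3 gives 2/(2*s^2 - 2*s + 7)
2. cascade K1, [K2/(1+K2*K3)], K4 gives (16*s + 4)/(8*s^5 - 12*s^4 + 24*s^3 - 8*s^2 - 26*s - 7)
Step 2 gives the overall T(s). Then T(0) = 4/(-7) = -4/7.

Hence the answer: -4/7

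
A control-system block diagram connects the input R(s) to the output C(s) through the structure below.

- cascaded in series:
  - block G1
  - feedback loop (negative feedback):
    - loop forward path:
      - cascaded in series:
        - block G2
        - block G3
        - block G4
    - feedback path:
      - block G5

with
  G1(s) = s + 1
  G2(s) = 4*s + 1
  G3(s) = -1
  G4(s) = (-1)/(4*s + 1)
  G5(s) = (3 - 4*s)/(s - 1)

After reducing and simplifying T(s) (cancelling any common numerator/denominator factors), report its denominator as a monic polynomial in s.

Step 1. combine G2, G3, G4 in series gives 1
Step 2. collapse the loop ((G2*G3*G4) forward, G5 return) gives (1 - s)/(3*s - 2)
Step 3. series reduction of G1, [(G2*G3*G4)/(1+(G2*G3*G4)*G5)] gives (1 - s^2)/(3*s - 2)
The result of step 3 is T(s) in lowest terms. Its denominator has leading coefficient 3; dividing the denominator through by 3 makes it monic.

Hence the answer: s - 2/3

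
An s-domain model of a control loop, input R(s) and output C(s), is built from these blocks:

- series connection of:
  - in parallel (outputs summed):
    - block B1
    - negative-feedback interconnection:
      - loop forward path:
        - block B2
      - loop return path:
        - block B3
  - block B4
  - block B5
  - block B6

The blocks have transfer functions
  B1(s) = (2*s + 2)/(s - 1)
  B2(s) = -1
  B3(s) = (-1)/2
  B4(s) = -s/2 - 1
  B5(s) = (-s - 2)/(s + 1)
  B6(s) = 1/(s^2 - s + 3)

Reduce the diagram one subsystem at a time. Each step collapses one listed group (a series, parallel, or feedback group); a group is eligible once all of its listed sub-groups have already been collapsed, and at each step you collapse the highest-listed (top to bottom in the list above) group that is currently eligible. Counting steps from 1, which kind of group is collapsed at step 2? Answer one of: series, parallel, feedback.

1. close the feedback loop around B2, B3
2. sum the parallel branches B1, [B2/(1+B2*B3)]
3. series reduction of (B1+[B2/(1+B2*B3)]), B4, B5, B6
Step 2 collapses a parallel group.

Final answer: parallel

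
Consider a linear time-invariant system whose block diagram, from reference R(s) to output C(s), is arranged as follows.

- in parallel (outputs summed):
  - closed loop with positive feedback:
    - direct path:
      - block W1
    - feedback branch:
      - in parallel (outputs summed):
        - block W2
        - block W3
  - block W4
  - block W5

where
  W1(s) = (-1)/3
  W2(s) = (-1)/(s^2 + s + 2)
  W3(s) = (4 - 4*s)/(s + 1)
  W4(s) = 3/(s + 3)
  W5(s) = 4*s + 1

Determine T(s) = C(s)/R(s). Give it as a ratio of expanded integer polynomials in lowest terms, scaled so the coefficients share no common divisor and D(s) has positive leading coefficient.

[1] reduce the parallel group W2, W3 = (-4*s^3 - 5*s + 7)/(s^3 + 2*s^2 + 3*s + 2)
[2] feedback reduction of W1, (W2+W3) = (s^3 + 2*s^2 + 3*s + 2)/(s^3 - 6*s^2 - 4*s - 13)
[3] add [W1/(1-W1*(W2+W3))], W4, W5 (parallel), which is the overall transfer function T(s) = C(s)/R(s) in lowest terms

Therefore the answer is (4*s^5 - 10*s^4 - 83*s^3 - 131*s^2 - 182*s - 72)/(s^4 - 3*s^3 - 22*s^2 - 25*s - 39).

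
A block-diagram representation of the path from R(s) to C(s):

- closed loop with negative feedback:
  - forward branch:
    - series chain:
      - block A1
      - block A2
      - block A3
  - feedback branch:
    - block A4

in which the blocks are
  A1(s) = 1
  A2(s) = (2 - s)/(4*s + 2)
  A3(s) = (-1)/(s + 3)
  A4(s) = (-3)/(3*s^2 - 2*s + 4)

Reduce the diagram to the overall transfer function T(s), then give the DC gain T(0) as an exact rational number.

The answer is -4/15.

Reasoning:
[1] cascade A1, A2, A3 gives (s - 2)/(4*s^2 + 14*s + 6)
[2] collapse the loop ((A1*A2*A3) forward, A4 return) gives (3*s^3 - 8*s^2 + 8*s - 8)/(12*s^4 + 34*s^3 + 6*s^2 + 41*s + 30)
Step 2 gives the overall T(s). Then T(0) = -8/30 = -4/15.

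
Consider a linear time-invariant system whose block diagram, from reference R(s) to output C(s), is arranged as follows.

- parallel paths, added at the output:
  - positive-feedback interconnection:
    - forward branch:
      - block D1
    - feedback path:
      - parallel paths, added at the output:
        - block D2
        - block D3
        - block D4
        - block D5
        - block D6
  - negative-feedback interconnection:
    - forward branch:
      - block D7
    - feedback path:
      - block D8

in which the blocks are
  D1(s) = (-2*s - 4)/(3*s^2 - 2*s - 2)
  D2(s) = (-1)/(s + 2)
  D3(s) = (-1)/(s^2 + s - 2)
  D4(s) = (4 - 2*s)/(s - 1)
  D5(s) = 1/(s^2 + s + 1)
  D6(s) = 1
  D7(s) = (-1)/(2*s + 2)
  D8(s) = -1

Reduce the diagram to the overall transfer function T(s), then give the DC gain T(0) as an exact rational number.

Answer: 1/15

Working:
1. sum the parallel branches D2, D3, D4, D5, D6: (-s^4 - s^3 + 6*s^2 + 7*s + 4)/(s^4 + 2*s^3 - s - 2)
2. collapse the loop (D1 forward, (D2+D3+D4+D5+D6) return): (-2*s^4 - 4*s^3 + 2*s + 4)/(3*s^5 - 4*s^4 - 4*s^3 + 9*s^2 + 16*s + 10)
3. feedback reduction of D7, D8: (-1)/(2*s + 3)
4. parallel reduction of [D1/(1-D1*(D2+D3+D4+D5+D6))], [D7/(1+D7*D8)]: (-7*s^5 - 10*s^4 - 8*s^3 - 5*s^2 - 2*s + 2)/(6*s^6 + s^5 - 20*s^4 + 6*s^3 + 59*s^2 + 68*s + 30)
The step-4 result is T(s). Setting s = 0: T(0) = 2/30 = 1/15.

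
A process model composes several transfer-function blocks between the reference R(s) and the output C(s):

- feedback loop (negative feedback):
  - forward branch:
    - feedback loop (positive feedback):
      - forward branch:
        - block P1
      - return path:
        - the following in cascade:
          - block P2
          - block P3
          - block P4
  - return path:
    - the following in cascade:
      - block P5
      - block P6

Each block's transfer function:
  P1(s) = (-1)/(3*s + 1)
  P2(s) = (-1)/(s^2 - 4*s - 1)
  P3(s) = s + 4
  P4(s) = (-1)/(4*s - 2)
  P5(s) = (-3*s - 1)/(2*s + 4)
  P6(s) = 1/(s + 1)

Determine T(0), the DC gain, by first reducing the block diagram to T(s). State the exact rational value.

1. combine P2, P3, P4 in series -> (s + 4)/(4*s^3 - 18*s^2 + 4*s + 2)
2. collapse the loop (P1 forward, (P2*P3*P4) return) -> (-4*s^3 + 18*s^2 - 4*s - 2)/(12*s^4 - 50*s^3 - 6*s^2 + 11*s + 6)
3. cascade P5, P6 -> (-3*s - 1)/(2*s^2 + 6*s + 4)
4. reduce the feedback loop with forward [P1/(1-P1*(P2*P3*P4))] and return (P5*P6) -> (-4*s^5 + 6*s^4 + 42*s^3 + 22*s^2 - 14*s - 4)/(12*s^6 - 14*s^5 - 126*s^4 - 132*s^3 + 24*s^2 + 45*s + 13)
The step-4 result is T(s). Setting s = 0: T(0) = -4/13.

Answer: -4/13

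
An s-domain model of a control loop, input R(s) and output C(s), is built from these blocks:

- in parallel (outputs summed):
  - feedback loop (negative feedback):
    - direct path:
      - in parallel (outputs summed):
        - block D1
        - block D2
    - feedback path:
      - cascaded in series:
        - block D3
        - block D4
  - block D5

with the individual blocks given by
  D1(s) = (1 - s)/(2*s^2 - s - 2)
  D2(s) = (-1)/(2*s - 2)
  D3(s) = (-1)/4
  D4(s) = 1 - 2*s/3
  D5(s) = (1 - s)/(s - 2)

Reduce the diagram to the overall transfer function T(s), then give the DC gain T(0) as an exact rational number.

[1] add D1, D2 (parallel) -> (-4*s^2 + 5*s)/(4*s^3 - 6*s^2 - 2*s + 4)
[2] series reduction of D3, D4 -> s/6 - 1/4
[3] apply the feedback formula to (D1+D2), (D3*D4) -> (-48*s^2 + 60*s)/(40*s^3 - 50*s^2 - 39*s + 48)
[4] reduce the parallel group [(D1+D2)/(1+(D1+D2)*(D3*D4))], D5 -> (-40*s^4 + 42*s^3 + 145*s^2 - 207*s + 48)/(40*s^4 - 130*s^3 + 61*s^2 + 126*s - 96)
The step-4 result is T(s). Setting s = 0: T(0) = 48/(-96) = -1/2.

Therefore the answer is -1/2.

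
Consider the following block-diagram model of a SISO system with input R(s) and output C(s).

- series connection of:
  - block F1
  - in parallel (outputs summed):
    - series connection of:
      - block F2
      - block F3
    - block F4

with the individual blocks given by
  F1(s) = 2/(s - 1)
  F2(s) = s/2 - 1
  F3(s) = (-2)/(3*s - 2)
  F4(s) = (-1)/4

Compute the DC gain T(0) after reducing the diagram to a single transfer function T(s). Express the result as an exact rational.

Reducing step by step:

(1) combine F2, F3 in series: (2 - s)/(3*s - 2)
(2) sum the parallel branches (F2*F3), F4: (10 - 7*s)/(12*s - 8)
(3) cascade F1, ((F2*F3)+F4): (10 - 7*s)/(6*s^2 - 10*s + 4)
That last expression is T(s); at s = 0 only the constant terms survive, so T(0) = 10/4 = 5/2.

Answer: 5/2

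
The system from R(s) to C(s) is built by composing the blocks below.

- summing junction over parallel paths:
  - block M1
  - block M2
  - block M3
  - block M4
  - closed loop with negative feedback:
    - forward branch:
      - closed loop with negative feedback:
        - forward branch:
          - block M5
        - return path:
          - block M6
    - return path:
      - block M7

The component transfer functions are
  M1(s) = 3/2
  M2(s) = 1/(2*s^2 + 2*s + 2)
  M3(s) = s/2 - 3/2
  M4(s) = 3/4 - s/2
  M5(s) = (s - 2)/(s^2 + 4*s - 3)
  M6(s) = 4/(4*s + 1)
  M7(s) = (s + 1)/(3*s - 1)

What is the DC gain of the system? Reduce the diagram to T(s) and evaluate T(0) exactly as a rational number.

(1) feedback reduction of M5, M6: (4*s^2 - 7*s - 2)/(4*s^3 + 17*s^2 - 4*s - 11)
(2) collapse the loop ([M5/(1+M5*M6)] forward, M7 return): (12*s^3 - 25*s^2 + s + 2)/(12*s^4 + 51*s^3 - 32*s^2 - 38*s + 9)
(3) sum the parallel branches M1, M2, M3, M4, [[M5/(1+M5*M6)]/(1+[M5/(1+M5*M6)]*M7)]: (36*s^6 + 237*s^5 + 65*s^4 - 3*s^3 - 335*s^2 - 151*s + 53)/(48*s^6 + 252*s^5 + 124*s^4 - 76*s^3 - 244*s^2 - 116*s + 36)
The step-3 result is T(s). Setting s = 0: T(0) = 53/36.

Final answer: 53/36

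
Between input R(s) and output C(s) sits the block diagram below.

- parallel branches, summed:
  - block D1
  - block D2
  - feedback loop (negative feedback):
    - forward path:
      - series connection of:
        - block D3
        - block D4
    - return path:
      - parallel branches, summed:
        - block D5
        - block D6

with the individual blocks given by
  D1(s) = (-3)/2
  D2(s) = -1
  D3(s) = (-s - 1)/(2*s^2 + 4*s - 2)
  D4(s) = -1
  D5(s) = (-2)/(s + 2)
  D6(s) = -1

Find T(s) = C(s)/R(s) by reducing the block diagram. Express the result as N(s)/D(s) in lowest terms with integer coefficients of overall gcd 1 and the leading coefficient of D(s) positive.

The answer is (-10*s^3 - 33*s^2 + s + 44)/(4*s^3 + 14*s^2 + 2*s - 16).

Reasoning:
1. cascade D3, D4 -> (s + 1)/(2*s^2 + 4*s - 2)
2. add D5, D6 (parallel) -> (-s - 4)/(s + 2)
3. reduce the feedback loop with forward (D3*D4) and return (D5+D6) -> (s^2 + 3*s + 2)/(2*s^3 + 7*s^2 + s - 8)
4. reduce the parallel group D1, D2, [(D3*D4)/(1+(D3*D4)*(D5+D6))], giving the overall T(s)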